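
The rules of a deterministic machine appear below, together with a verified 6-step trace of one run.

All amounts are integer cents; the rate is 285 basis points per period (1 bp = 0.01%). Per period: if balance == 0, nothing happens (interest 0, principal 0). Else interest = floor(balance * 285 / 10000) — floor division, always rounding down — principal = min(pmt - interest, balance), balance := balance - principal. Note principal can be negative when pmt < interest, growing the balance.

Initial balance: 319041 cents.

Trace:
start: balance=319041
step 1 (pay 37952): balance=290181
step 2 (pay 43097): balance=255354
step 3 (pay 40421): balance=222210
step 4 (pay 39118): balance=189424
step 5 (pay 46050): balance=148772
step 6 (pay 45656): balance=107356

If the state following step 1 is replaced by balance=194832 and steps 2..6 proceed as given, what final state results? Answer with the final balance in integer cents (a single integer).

0

state after step 1 := balance=194832
step 2 (pay 43097): balance=157287
step 3 (pay 40421): balance=121348
step 4 (pay 39118): balance=85688
step 5 (pay 46050): balance=42080
step 6 (pay 45656): balance=0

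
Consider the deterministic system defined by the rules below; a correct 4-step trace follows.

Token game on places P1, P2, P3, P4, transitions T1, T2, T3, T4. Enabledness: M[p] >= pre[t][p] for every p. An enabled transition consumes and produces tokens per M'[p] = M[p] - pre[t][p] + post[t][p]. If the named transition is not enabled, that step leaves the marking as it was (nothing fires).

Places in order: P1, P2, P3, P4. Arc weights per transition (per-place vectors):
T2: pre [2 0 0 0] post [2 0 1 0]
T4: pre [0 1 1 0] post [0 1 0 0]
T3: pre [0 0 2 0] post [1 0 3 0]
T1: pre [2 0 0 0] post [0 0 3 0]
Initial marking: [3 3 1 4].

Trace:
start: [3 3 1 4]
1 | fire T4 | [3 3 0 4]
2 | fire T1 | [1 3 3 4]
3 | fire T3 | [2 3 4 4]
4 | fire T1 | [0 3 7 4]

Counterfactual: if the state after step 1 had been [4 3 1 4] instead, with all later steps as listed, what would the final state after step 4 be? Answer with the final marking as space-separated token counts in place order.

1 3 8 4

state after step 1 := [4 3 1 4]
2 | fire T1 | [2 3 4 4]
3 | fire T3 | [3 3 5 4]
4 | fire T1 | [1 3 8 4]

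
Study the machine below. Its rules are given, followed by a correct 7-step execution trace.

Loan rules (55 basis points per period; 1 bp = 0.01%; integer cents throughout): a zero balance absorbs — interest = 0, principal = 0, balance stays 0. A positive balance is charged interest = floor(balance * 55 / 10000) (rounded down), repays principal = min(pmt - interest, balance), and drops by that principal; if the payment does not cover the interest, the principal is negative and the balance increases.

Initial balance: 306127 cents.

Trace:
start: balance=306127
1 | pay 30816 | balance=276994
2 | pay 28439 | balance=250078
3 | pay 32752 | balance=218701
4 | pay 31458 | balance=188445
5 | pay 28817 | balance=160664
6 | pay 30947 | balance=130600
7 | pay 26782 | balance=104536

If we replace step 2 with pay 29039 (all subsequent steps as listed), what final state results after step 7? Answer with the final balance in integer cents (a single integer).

(re-executing from step 2 with the substitution; state before step 2: balance=276994)
2 | pay 29039 | balance=249478
3 | pay 32752 | balance=218098
4 | pay 31458 | balance=187839
5 | pay 28817 | balance=160055
6 | pay 30947 | balance=129988
7 | pay 26782 | balance=103920

103920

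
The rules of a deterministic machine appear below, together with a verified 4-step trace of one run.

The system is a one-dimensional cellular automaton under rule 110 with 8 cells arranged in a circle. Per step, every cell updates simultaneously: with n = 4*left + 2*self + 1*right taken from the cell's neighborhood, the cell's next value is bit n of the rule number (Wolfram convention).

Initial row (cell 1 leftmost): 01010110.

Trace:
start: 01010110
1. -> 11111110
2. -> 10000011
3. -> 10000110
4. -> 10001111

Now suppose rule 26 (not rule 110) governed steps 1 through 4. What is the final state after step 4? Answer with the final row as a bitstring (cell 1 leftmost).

01100101

(re-executing steps 1..4 under rule 26; state before step 1: 01010110)
1. -> 10000101
2. -> 01001001
3. -> 00110110
4. -> 01100101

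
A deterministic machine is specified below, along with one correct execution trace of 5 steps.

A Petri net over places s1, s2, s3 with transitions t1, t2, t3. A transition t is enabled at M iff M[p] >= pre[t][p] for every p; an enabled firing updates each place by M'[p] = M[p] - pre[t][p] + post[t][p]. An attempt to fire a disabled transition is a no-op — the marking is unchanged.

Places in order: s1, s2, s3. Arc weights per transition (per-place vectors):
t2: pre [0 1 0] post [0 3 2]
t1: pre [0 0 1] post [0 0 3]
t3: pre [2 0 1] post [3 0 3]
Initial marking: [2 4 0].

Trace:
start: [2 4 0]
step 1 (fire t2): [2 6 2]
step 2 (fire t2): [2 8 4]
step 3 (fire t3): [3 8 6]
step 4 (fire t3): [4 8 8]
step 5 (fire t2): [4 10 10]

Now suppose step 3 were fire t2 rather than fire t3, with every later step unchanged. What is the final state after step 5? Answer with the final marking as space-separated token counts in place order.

(re-executing from step 3 with the substitution; state before step 3: [2 8 4])
step 3 (fire t2): [2 10 6]
step 4 (fire t3): [3 10 8]
step 5 (fire t2): [3 12 10]

3 12 10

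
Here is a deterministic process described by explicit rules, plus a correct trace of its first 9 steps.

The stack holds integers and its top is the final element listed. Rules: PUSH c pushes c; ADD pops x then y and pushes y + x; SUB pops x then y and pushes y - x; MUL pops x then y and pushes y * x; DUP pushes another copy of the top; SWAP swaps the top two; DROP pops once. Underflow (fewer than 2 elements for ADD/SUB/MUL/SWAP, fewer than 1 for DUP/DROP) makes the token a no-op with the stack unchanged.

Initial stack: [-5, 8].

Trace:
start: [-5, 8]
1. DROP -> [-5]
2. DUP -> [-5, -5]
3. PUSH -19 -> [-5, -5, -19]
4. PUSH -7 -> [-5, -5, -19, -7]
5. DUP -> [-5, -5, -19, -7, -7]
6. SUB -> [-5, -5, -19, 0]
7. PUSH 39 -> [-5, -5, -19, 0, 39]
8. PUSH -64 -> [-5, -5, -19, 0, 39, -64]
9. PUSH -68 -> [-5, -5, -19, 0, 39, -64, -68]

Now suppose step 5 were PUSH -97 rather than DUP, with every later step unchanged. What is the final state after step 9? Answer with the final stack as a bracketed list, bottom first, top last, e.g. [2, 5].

(re-executing from step 5 with the substitution; state before step 5: [-5, -5, -19, -7])
5. PUSH -97 -> [-5, -5, -19, -7, -97]
6. SUB -> [-5, -5, -19, 90]
7. PUSH 39 -> [-5, -5, -19, 90, 39]
8. PUSH -64 -> [-5, -5, -19, 90, 39, -64]
9. PUSH -68 -> [-5, -5, -19, 90, 39, -64, -68]

[-5, -5, -19, 90, 39, -64, -68]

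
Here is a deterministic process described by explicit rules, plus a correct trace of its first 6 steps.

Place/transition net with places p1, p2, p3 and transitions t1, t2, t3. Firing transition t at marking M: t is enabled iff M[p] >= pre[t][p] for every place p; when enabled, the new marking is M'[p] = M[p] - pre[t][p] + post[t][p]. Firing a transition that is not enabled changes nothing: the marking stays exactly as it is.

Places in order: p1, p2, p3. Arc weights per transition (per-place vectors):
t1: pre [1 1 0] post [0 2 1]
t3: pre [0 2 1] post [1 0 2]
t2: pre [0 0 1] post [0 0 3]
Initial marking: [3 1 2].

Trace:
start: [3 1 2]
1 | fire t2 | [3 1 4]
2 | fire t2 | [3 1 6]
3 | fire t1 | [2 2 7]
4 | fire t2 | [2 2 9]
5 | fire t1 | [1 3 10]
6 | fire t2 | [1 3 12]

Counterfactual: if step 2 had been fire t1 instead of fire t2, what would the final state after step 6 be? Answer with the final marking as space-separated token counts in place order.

0 4 11

(re-executing from step 2 with the substitution; state before step 2: [3 1 4])
2 | fire t1 | [2 2 5]
3 | fire t1 | [1 3 6]
4 | fire t2 | [1 3 8]
5 | fire t1 | [0 4 9]
6 | fire t2 | [0 4 11]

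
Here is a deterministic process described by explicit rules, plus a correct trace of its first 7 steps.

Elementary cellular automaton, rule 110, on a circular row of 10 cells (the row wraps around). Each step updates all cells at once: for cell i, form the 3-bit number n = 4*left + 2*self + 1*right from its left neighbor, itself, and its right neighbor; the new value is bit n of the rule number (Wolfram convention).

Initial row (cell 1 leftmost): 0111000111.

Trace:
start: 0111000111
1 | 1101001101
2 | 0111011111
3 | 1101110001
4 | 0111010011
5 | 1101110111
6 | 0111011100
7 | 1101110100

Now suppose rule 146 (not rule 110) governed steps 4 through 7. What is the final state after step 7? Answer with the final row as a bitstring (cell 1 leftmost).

0101010001

(re-executing steps 4..7 under rule 146; state before step 4: 1101110001)
4 | 1000101010
5 | 0101000000
6 | 1000100000
7 | 0101010001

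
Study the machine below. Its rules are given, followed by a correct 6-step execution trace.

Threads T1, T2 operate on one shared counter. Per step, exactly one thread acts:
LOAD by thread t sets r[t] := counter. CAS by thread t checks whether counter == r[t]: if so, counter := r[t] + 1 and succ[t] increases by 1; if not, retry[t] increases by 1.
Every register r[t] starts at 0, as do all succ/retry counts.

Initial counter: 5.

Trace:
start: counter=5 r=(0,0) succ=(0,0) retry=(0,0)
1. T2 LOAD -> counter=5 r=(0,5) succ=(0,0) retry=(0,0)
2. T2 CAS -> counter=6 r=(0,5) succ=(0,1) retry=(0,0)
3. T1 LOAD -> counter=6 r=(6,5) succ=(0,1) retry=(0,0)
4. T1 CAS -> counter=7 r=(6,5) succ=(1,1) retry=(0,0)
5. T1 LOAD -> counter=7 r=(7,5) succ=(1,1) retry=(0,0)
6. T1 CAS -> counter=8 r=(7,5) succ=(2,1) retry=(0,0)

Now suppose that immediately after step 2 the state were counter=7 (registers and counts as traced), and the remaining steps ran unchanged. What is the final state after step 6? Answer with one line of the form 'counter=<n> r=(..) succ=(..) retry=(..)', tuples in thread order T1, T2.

counter=9 r=(8,5) succ=(2,1) retry=(0,0)

state after step 2 := counter=7 r=(0,5) succ=(0,1) retry=(0,0)
3. T1 LOAD -> counter=7 r=(7,5) succ=(0,1) retry=(0,0)
4. T1 CAS -> counter=8 r=(7,5) succ=(1,1) retry=(0,0)
5. T1 LOAD -> counter=8 r=(8,5) succ=(1,1) retry=(0,0)
6. T1 CAS -> counter=9 r=(8,5) succ=(2,1) retry=(0,0)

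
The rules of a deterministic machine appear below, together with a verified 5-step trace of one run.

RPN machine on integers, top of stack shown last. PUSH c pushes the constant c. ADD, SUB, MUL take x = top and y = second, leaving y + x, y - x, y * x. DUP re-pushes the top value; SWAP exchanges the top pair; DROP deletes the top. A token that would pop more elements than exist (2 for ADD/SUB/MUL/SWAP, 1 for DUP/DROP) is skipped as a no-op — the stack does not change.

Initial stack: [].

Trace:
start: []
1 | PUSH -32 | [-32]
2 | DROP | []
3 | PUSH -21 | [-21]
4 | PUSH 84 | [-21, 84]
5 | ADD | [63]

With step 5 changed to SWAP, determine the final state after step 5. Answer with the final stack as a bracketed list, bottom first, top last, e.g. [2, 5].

[84, -21]

(re-executing from step 5 with the substitution; state before step 5: [-21, 84])
5 | SWAP | [84, -21]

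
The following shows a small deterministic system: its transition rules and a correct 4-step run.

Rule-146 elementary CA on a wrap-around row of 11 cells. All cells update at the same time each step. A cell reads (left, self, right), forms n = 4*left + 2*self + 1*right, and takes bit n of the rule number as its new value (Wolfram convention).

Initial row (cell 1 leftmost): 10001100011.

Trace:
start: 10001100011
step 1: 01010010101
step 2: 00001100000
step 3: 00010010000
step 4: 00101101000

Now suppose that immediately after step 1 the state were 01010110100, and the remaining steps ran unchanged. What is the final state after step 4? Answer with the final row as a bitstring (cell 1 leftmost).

10100001010

state after step 1 := 01010110100
step 2: 10000000010
step 3: 01000000100
step 4: 10100001010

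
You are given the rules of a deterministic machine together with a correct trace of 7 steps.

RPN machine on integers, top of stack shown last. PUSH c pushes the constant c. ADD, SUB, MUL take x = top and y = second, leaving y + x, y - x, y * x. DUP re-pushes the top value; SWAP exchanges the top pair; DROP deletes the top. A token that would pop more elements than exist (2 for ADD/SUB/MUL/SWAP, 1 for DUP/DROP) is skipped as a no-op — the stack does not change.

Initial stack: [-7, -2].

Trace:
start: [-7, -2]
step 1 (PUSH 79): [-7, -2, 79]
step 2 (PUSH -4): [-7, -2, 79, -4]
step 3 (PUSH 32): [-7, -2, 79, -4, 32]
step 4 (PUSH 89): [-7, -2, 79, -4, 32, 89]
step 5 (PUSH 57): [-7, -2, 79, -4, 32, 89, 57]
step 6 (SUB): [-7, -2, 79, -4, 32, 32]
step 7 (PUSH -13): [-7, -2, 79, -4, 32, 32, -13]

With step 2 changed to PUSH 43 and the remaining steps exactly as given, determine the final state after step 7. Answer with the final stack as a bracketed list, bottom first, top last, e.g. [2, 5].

[-7, -2, 79, 43, 32, 32, -13]

(re-executing from step 2 with the substitution; state before step 2: [-7, -2, 79])
step 2 (PUSH 43): [-7, -2, 79, 43]
step 3 (PUSH 32): [-7, -2, 79, 43, 32]
step 4 (PUSH 89): [-7, -2, 79, 43, 32, 89]
step 5 (PUSH 57): [-7, -2, 79, 43, 32, 89, 57]
step 6 (SUB): [-7, -2, 79, 43, 32, 32]
step 7 (PUSH -13): [-7, -2, 79, 43, 32, 32, -13]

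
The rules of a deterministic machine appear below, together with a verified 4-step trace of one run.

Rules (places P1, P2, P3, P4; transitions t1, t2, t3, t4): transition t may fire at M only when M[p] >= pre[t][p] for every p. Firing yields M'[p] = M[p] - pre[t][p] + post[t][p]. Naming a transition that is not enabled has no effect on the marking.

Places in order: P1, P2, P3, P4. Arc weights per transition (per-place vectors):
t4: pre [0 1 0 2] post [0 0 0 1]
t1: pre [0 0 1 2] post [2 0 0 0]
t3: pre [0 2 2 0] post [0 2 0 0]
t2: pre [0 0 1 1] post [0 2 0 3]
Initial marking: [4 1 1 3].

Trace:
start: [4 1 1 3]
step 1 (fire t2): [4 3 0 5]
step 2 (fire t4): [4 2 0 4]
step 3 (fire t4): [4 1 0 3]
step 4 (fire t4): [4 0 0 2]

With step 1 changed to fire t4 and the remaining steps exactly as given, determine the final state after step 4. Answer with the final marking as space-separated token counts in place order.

(re-executing from step 1 with the substitution; state before step 1: [4 1 1 3])
step 1 (fire t4): [4 0 1 2]
step 2 (fire t4): [4 0 1 2]
step 3 (fire t4): [4 0 1 2]
step 4 (fire t4): [4 0 1 2]

4 0 1 2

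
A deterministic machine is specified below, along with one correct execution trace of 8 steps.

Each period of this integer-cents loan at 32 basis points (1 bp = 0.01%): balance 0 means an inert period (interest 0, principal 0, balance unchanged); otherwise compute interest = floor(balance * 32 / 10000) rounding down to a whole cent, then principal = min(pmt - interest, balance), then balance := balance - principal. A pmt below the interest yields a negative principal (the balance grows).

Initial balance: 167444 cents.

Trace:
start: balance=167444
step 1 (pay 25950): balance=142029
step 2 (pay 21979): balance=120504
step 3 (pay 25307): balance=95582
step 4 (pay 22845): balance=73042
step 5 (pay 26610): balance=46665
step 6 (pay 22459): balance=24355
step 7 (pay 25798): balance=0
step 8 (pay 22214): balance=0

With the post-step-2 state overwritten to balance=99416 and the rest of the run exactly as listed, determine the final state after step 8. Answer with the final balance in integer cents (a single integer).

0

state after step 2 := balance=99416
step 3 (pay 25307): balance=74427
step 4 (pay 22845): balance=51820
step 5 (pay 26610): balance=25375
step 6 (pay 22459): balance=2997
step 7 (pay 25798): balance=0
step 8 (pay 22214): balance=0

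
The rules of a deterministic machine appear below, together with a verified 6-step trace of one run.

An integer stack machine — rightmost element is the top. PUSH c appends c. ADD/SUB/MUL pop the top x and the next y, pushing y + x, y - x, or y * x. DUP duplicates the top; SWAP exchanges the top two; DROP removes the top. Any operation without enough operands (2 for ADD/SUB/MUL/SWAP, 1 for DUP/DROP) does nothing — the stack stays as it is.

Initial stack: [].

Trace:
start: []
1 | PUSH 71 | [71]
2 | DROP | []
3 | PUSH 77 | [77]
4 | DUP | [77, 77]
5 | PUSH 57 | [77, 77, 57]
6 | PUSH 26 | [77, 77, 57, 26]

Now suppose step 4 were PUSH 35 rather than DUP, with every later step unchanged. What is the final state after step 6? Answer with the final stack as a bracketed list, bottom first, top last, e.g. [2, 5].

[77, 35, 57, 26]

(re-executing from step 4 with the substitution; state before step 4: [77])
4 | PUSH 35 | [77, 35]
5 | PUSH 57 | [77, 35, 57]
6 | PUSH 26 | [77, 35, 57, 26]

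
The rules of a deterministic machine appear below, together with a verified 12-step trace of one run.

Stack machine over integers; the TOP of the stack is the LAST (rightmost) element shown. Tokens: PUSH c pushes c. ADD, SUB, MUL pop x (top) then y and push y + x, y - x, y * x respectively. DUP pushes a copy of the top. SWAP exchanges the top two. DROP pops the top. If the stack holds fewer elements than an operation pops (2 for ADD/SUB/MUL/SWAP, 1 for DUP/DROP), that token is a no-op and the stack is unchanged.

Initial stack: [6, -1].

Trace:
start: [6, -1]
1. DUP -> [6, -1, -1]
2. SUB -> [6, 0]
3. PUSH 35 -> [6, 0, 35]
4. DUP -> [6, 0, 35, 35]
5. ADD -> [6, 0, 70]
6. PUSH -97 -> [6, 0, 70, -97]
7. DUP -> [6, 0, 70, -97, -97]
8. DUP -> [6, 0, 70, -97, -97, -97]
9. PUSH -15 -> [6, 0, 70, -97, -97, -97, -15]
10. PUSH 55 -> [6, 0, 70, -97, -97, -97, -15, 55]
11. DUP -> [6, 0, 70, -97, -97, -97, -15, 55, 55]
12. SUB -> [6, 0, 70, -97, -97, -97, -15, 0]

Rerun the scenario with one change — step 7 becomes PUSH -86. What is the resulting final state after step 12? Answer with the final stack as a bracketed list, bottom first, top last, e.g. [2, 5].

(re-executing from step 7 with the substitution; state before step 7: [6, 0, 70, -97])
7. PUSH -86 -> [6, 0, 70, -97, -86]
8. DUP -> [6, 0, 70, -97, -86, -86]
9. PUSH -15 -> [6, 0, 70, -97, -86, -86, -15]
10. PUSH 55 -> [6, 0, 70, -97, -86, -86, -15, 55]
11. DUP -> [6, 0, 70, -97, -86, -86, -15, 55, 55]
12. SUB -> [6, 0, 70, -97, -86, -86, -15, 0]

[6, 0, 70, -97, -86, -86, -15, 0]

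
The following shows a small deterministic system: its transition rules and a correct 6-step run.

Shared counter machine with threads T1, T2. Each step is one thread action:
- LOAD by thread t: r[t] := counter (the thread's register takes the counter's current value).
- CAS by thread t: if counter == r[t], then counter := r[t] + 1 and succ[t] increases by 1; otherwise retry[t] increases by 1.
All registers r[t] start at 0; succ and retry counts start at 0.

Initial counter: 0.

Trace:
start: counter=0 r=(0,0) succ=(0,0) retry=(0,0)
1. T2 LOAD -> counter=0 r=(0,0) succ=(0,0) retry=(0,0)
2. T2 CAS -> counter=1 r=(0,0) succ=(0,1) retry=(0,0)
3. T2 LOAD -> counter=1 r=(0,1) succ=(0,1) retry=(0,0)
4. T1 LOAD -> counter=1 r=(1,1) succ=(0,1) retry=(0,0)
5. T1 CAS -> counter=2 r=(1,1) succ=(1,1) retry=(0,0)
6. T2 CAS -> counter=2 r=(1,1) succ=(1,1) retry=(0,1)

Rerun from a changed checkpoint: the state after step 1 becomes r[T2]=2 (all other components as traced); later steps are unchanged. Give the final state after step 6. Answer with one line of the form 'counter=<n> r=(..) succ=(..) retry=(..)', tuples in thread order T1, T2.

counter=1 r=(0,0) succ=(1,0) retry=(0,2)

state after step 1 := counter=0 r=(0,2) succ=(0,0) retry=(0,0)
2. T2 CAS -> counter=0 r=(0,2) succ=(0,0) retry=(0,1)
3. T2 LOAD -> counter=0 r=(0,0) succ=(0,0) retry=(0,1)
4. T1 LOAD -> counter=0 r=(0,0) succ=(0,0) retry=(0,1)
5. T1 CAS -> counter=1 r=(0,0) succ=(1,0) retry=(0,1)
6. T2 CAS -> counter=1 r=(0,0) succ=(1,0) retry=(0,2)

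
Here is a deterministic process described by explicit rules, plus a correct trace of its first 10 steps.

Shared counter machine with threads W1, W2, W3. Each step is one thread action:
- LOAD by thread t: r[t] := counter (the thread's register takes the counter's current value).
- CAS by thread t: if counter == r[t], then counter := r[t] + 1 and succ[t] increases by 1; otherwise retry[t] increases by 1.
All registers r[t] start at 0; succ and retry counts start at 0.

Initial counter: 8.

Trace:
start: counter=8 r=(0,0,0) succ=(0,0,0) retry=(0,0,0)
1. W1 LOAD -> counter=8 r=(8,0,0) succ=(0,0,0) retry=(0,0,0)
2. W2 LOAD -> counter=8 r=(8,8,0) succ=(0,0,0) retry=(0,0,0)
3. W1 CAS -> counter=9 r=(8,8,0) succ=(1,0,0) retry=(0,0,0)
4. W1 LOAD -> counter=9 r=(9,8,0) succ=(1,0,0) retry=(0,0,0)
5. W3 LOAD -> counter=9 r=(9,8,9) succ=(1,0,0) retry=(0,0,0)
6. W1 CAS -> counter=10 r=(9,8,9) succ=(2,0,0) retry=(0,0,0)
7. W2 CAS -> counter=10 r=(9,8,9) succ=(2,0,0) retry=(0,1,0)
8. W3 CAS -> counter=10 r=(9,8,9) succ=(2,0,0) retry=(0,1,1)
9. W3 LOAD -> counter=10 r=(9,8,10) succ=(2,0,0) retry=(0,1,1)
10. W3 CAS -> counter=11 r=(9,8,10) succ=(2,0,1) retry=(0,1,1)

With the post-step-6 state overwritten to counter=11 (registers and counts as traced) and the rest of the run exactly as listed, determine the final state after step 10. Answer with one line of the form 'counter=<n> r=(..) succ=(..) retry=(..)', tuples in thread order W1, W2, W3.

state after step 6 := counter=11 r=(9,8,9) succ=(2,0,0) retry=(0,0,0)
7. W2 CAS -> counter=11 r=(9,8,9) succ=(2,0,0) retry=(0,1,0)
8. W3 CAS -> counter=11 r=(9,8,9) succ=(2,0,0) retry=(0,1,1)
9. W3 LOAD -> counter=11 r=(9,8,11) succ=(2,0,0) retry=(0,1,1)
10. W3 CAS -> counter=12 r=(9,8,11) succ=(2,0,1) retry=(0,1,1)

counter=12 r=(9,8,11) succ=(2,0,1) retry=(0,1,1)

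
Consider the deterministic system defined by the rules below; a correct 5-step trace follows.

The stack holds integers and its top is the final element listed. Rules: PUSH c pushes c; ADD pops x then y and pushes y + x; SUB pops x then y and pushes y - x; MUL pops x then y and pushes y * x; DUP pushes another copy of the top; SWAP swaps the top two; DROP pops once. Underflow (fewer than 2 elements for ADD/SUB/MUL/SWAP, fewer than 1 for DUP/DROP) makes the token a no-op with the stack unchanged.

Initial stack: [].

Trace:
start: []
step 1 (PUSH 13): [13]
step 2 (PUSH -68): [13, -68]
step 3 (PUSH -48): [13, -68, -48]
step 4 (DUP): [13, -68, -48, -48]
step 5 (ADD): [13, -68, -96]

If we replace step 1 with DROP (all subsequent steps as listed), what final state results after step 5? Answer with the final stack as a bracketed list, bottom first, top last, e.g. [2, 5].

[-68, -96]

(re-executing from step 1 with the substitution; state before step 1: [])
step 1 (DROP): []
step 2 (PUSH -68): [-68]
step 3 (PUSH -48): [-68, -48]
step 4 (DUP): [-68, -48, -48]
step 5 (ADD): [-68, -96]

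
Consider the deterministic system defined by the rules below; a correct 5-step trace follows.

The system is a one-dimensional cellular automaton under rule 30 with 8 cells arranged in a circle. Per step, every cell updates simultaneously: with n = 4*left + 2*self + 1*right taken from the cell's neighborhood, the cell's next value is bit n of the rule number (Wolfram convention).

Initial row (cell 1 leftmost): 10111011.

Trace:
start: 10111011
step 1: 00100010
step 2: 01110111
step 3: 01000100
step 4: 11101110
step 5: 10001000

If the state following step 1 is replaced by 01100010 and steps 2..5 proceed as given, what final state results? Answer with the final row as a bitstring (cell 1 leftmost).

state after step 1 := 01100010
step 2: 11010111
step 3: 00010100
step 4: 00110110
step 5: 01100101

01100101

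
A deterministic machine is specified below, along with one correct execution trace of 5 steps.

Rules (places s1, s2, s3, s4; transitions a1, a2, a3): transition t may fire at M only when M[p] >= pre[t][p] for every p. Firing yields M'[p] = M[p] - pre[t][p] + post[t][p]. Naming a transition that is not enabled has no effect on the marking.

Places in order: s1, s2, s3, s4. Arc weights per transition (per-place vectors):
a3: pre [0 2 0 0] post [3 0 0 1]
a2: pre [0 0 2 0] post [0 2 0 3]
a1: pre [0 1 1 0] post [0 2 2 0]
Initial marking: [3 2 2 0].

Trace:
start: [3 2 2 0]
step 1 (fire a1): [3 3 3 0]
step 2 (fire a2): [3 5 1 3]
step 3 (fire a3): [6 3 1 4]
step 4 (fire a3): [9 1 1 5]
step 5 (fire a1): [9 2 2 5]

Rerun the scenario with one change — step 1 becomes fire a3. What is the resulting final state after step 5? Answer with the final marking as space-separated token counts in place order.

(re-executing from step 1 with the substitution; state before step 1: [3 2 2 0])
step 1 (fire a3): [6 0 2 1]
step 2 (fire a2): [6 2 0 4]
step 3 (fire a3): [9 0 0 5]
step 4 (fire a3): [9 0 0 5]
step 5 (fire a1): [9 0 0 5]

9 0 0 5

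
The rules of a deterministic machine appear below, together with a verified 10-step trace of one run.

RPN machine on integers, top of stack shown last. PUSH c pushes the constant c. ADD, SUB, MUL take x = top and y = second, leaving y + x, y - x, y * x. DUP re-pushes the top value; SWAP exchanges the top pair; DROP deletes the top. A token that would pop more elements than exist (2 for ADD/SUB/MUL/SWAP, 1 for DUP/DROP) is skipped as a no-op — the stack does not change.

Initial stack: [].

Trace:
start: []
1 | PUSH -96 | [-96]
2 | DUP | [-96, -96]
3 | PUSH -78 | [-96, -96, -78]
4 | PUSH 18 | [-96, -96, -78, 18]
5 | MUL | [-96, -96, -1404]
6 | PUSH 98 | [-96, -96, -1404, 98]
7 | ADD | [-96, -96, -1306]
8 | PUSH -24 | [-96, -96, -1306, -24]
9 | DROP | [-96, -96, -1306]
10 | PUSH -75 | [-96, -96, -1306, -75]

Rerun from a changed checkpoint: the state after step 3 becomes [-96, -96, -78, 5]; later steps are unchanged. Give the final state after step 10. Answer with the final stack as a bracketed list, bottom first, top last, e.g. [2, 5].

state after step 3 := [-96, -96, -78, 5]
4 | PUSH 18 | [-96, -96, -78, 5, 18]
5 | MUL | [-96, -96, -78, 90]
6 | PUSH 98 | [-96, -96, -78, 90, 98]
7 | ADD | [-96, -96, -78, 188]
8 | PUSH -24 | [-96, -96, -78, 188, -24]
9 | DROP | [-96, -96, -78, 188]
10 | PUSH -75 | [-96, -96, -78, 188, -75]

[-96, -96, -78, 188, -75]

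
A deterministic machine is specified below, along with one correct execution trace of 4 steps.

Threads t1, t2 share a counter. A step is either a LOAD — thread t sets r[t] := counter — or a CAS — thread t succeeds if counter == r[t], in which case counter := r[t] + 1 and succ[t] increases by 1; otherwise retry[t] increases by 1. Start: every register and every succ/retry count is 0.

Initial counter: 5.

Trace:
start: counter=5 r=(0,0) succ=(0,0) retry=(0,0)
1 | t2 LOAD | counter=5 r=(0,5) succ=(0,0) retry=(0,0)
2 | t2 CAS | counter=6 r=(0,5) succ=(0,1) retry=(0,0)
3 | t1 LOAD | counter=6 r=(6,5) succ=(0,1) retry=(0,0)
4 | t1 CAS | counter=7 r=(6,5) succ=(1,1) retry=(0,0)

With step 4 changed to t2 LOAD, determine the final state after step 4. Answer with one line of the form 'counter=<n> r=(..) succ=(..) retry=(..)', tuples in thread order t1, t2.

counter=6 r=(6,6) succ=(0,1) retry=(0,0)

(re-executing from step 4 with the substitution; state before step 4: counter=6 r=(6,5) succ=(0,1) retry=(0,0))
4 | t2 LOAD | counter=6 r=(6,6) succ=(0,1) retry=(0,0)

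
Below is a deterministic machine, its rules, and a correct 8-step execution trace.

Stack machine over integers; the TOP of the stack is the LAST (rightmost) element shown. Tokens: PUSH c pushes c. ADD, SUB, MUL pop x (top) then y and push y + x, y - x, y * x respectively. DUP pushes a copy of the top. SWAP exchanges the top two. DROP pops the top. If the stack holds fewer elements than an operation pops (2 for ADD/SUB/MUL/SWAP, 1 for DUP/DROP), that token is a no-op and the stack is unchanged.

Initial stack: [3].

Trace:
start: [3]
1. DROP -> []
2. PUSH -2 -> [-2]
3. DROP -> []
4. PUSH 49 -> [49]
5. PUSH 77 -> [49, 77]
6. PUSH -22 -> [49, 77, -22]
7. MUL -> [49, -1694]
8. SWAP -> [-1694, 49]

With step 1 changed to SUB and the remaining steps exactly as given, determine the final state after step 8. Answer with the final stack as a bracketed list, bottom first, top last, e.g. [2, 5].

[3, -1694, 49]

(re-executing from step 1 with the substitution; state before step 1: [3])
1. SUB -> [3]
2. PUSH -2 -> [3, -2]
3. DROP -> [3]
4. PUSH 49 -> [3, 49]
5. PUSH 77 -> [3, 49, 77]
6. PUSH -22 -> [3, 49, 77, -22]
7. MUL -> [3, 49, -1694]
8. SWAP -> [3, -1694, 49]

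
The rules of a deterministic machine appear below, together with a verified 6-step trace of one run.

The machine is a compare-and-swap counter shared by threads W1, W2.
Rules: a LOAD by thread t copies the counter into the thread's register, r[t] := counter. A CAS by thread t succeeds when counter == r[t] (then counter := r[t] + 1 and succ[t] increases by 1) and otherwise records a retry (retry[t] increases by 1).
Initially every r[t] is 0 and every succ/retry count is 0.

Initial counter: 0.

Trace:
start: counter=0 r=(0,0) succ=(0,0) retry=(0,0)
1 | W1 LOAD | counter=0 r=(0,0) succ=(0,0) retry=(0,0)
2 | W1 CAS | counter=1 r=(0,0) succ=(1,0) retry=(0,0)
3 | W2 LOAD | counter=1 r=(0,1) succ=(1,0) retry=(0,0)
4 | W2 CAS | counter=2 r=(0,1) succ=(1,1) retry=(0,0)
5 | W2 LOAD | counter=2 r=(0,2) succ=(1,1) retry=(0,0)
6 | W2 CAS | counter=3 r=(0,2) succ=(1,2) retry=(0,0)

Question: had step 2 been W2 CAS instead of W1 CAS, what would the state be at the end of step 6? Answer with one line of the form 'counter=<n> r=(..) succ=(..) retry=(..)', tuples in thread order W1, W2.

(re-executing from step 2 with the substitution; state before step 2: counter=0 r=(0,0) succ=(0,0) retry=(0,0))
2 | W2 CAS | counter=1 r=(0,0) succ=(0,1) retry=(0,0)
3 | W2 LOAD | counter=1 r=(0,1) succ=(0,1) retry=(0,0)
4 | W2 CAS | counter=2 r=(0,1) succ=(0,2) retry=(0,0)
5 | W2 LOAD | counter=2 r=(0,2) succ=(0,2) retry=(0,0)
6 | W2 CAS | counter=3 r=(0,2) succ=(0,3) retry=(0,0)

counter=3 r=(0,2) succ=(0,3) retry=(0,0)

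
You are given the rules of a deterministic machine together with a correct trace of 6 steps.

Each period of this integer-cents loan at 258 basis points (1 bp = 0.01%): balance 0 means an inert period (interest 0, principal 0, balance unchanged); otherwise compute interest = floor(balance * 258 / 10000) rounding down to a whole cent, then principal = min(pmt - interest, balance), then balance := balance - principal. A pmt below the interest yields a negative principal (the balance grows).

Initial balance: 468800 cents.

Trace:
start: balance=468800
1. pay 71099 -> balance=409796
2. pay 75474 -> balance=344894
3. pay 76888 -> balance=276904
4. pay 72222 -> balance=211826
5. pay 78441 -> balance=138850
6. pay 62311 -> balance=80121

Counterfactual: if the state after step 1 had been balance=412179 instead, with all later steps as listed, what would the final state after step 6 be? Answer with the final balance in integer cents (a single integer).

82827

state after step 1 := balance=412179
2. pay 75474 -> balance=347339
3. pay 76888 -> balance=279412
4. pay 72222 -> balance=214398
5. pay 78441 -> balance=141488
6. pay 62311 -> balance=82827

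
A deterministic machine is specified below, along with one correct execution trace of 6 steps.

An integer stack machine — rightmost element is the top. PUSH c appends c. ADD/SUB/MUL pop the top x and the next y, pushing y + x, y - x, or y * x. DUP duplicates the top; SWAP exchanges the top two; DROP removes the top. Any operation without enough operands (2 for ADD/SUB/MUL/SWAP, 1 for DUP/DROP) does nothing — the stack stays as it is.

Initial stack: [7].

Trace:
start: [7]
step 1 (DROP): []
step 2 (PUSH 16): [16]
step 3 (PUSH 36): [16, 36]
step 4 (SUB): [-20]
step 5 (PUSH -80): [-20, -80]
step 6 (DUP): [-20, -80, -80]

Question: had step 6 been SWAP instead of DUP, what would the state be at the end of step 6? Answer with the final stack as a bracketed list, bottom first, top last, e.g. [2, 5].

[-80, -20]

(re-executing from step 6 with the substitution; state before step 6: [-20, -80])
step 6 (SWAP): [-80, -20]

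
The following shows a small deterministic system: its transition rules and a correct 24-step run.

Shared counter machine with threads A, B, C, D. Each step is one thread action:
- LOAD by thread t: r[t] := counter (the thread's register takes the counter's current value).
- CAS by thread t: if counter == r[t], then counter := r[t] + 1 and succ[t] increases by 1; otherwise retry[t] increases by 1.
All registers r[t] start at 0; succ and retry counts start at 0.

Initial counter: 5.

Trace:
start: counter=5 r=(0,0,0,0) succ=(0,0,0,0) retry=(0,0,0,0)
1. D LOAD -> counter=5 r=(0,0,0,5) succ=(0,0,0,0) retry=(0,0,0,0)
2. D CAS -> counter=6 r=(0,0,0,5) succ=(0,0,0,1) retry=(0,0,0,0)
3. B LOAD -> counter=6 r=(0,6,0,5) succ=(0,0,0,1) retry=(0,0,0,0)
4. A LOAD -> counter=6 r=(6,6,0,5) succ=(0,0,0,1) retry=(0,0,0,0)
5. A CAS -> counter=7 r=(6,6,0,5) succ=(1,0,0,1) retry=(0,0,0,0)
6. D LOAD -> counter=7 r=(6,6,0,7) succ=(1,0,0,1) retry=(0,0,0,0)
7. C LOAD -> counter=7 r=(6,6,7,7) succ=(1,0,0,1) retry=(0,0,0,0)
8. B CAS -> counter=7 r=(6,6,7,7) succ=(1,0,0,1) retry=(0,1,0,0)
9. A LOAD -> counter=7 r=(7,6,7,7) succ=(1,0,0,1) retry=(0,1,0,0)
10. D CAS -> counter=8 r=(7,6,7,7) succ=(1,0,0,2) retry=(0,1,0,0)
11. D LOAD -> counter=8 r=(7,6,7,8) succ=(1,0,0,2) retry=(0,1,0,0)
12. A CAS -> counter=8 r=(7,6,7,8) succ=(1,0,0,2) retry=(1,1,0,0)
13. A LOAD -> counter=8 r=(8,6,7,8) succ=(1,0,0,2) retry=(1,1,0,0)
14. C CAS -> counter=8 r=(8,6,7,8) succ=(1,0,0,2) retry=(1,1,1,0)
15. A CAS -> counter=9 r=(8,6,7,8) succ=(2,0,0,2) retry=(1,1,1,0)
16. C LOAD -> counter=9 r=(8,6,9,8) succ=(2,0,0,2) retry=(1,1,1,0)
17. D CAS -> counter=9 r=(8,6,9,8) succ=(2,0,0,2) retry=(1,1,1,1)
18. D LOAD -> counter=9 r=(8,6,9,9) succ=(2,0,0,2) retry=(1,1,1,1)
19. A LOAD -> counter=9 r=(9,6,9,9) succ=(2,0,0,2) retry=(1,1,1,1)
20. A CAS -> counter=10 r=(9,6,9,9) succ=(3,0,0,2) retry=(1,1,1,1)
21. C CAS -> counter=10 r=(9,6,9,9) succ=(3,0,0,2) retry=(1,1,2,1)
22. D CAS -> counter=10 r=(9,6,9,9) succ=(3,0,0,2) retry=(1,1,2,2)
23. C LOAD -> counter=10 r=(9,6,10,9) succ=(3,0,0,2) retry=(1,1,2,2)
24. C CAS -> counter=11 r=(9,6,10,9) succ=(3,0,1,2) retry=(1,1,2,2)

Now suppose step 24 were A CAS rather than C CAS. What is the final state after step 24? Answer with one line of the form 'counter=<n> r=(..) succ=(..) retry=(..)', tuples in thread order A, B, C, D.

(re-executing from step 24 with the substitution; state before step 24: counter=10 r=(9,6,10,9) succ=(3,0,0,2) retry=(1,1,2,2))
24. A CAS -> counter=10 r=(9,6,10,9) succ=(3,0,0,2) retry=(2,1,2,2)

counter=10 r=(9,6,10,9) succ=(3,0,0,2) retry=(2,1,2,2)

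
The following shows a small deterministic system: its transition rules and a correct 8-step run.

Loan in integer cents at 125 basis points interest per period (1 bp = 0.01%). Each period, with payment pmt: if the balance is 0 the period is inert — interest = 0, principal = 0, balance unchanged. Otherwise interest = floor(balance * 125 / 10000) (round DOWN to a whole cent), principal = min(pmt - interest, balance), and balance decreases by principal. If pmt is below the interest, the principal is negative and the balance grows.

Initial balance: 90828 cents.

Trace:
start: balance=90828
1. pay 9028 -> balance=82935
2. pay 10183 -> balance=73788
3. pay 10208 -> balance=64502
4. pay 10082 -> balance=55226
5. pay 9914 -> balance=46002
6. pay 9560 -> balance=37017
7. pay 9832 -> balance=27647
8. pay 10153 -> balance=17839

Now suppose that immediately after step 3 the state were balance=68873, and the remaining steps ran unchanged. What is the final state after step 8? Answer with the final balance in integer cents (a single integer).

state after step 3 := balance=68873
4. pay 10082 -> balance=59651
5. pay 9914 -> balance=50482
6. pay 9560 -> balance=41553
7. pay 9832 -> balance=32240
8. pay 10153 -> balance=22490

22490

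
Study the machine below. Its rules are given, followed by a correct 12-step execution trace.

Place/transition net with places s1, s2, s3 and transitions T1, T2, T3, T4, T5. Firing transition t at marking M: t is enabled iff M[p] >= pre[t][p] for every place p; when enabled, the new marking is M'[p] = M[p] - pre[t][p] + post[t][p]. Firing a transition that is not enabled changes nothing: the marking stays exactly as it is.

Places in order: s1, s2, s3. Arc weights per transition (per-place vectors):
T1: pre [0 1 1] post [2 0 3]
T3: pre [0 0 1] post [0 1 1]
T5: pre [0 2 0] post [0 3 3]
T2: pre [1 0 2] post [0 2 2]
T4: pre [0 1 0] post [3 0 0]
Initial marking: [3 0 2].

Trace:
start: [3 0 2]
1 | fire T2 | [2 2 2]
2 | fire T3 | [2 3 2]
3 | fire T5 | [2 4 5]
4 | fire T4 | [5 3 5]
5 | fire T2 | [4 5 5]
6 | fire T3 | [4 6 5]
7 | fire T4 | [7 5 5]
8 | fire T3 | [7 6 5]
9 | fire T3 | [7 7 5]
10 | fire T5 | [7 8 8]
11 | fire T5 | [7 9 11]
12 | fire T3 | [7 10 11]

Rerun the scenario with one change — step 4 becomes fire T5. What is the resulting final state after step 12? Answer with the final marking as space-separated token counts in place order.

(re-executing from step 4 with the substitution; state before step 4: [2 4 5])
4 | fire T5 | [2 5 8]
5 | fire T2 | [1 7 8]
6 | fire T3 | [1 8 8]
7 | fire T4 | [4 7 8]
8 | fire T3 | [4 8 8]
9 | fire T3 | [4 9 8]
10 | fire T5 | [4 10 11]
11 | fire T5 | [4 11 14]
12 | fire T3 | [4 12 14]

4 12 14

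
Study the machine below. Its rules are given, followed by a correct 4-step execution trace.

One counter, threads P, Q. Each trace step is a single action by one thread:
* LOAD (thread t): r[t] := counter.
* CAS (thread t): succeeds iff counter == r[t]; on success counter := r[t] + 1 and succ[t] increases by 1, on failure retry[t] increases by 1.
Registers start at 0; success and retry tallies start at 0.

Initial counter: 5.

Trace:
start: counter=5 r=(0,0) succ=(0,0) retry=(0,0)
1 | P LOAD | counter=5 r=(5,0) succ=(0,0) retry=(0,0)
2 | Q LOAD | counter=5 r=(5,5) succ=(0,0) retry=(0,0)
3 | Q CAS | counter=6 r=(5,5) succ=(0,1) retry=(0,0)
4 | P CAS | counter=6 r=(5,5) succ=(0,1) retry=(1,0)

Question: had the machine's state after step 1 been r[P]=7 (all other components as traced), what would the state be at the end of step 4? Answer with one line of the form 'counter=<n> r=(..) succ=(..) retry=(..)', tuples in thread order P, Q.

counter=6 r=(7,5) succ=(0,1) retry=(1,0)

state after step 1 := counter=5 r=(7,0) succ=(0,0) retry=(0,0)
2 | Q LOAD | counter=5 r=(7,5) succ=(0,0) retry=(0,0)
3 | Q CAS | counter=6 r=(7,5) succ=(0,1) retry=(0,0)
4 | P CAS | counter=6 r=(7,5) succ=(0,1) retry=(1,0)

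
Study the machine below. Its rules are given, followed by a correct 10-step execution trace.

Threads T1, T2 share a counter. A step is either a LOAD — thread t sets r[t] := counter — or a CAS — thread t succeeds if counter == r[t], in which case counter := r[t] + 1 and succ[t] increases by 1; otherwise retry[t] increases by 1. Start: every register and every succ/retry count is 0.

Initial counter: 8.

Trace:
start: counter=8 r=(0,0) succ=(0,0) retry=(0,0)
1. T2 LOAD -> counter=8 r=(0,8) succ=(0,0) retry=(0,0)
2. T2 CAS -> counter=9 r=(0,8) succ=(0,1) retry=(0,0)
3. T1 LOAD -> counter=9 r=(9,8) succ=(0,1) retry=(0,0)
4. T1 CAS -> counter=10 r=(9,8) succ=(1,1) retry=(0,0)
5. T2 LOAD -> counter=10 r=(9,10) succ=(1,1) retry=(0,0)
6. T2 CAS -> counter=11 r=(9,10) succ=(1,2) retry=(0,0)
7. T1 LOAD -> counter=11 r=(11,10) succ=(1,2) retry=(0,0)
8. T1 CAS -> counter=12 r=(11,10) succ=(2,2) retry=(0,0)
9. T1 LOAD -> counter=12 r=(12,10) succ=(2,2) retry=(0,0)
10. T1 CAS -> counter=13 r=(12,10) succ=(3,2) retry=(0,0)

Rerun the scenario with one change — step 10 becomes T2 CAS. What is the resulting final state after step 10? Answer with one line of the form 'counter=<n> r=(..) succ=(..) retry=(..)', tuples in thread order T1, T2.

counter=12 r=(12,10) succ=(2,2) retry=(0,1)

(re-executing from step 10 with the substitution; state before step 10: counter=12 r=(12,10) succ=(2,2) retry=(0,0))
10. T2 CAS -> counter=12 r=(12,10) succ=(2,2) retry=(0,1)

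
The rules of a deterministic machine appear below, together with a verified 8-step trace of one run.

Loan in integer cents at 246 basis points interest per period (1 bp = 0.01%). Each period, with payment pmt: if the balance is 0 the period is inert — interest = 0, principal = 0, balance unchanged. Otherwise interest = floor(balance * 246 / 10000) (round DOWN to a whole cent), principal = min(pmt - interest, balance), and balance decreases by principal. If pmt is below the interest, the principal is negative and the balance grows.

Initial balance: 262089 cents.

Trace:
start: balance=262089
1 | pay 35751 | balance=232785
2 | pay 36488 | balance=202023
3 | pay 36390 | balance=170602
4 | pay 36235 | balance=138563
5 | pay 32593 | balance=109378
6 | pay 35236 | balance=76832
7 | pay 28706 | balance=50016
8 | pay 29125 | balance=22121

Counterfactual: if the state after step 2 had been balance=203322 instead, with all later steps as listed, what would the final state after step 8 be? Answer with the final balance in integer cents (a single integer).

23625

state after step 2 := balance=203322
3 | pay 36390 | balance=171933
4 | pay 36235 | balance=139927
5 | pay 32593 | balance=110776
6 | pay 35236 | balance=78265
7 | pay 28706 | balance=51484
8 | pay 29125 | balance=23625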